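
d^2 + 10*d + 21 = (d + 3)*(d + 7)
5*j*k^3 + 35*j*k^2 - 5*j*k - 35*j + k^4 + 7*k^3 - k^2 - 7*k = (5*j + k)*(k - 1)*(k + 1)*(k + 7)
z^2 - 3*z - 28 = (z - 7)*(z + 4)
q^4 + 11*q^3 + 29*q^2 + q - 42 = (q - 1)*(q + 2)*(q + 3)*(q + 7)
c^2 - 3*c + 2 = (c - 2)*(c - 1)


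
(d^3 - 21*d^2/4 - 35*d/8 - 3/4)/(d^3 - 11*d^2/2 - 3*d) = (d + 1/4)/d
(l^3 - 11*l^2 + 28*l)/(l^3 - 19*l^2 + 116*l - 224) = l/(l - 8)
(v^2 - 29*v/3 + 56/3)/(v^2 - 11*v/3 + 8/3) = (v - 7)/(v - 1)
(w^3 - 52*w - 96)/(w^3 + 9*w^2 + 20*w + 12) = (w - 8)/(w + 1)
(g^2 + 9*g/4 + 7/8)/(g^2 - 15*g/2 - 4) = (g + 7/4)/(g - 8)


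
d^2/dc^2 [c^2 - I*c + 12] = 2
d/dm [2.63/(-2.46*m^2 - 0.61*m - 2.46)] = (12.9396*m + 1.6043)/(2.46*m^2 + 0.61*m + 2.46)^2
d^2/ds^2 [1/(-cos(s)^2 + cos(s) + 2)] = (-4*sin(s)^4 + 11*sin(s)^2 - 7*cos(s)/4 + 3*cos(3*s)/4 - 1)/(sin(s)^2 + cos(s) + 1)^3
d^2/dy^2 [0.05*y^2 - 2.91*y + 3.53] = 0.100000000000000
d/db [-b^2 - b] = -2*b - 1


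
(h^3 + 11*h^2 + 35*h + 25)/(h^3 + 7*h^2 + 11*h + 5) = (h + 5)/(h + 1)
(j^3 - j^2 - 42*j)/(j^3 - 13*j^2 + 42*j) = (j + 6)/(j - 6)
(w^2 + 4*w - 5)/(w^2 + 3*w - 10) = (w - 1)/(w - 2)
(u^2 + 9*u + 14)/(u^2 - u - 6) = (u + 7)/(u - 3)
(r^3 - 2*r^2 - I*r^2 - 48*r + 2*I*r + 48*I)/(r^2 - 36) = (r^2 - r*(8 + I) + 8*I)/(r - 6)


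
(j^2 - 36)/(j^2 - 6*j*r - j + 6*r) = (j^2 - 36)/(j^2 - 6*j*r - j + 6*r)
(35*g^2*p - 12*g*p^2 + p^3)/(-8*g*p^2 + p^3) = (-35*g^2 + 12*g*p - p^2)/(p*(8*g - p))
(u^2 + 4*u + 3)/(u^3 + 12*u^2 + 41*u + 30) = (u + 3)/(u^2 + 11*u + 30)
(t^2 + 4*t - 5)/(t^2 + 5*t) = (t - 1)/t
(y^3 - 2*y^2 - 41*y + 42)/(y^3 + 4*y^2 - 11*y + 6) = (y - 7)/(y - 1)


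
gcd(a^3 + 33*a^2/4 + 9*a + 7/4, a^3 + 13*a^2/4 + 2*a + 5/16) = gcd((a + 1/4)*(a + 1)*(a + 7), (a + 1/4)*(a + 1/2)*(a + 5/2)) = a + 1/4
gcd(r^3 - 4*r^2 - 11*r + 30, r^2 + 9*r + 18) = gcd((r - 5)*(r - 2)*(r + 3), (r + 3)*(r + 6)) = r + 3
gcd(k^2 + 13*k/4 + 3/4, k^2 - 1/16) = k + 1/4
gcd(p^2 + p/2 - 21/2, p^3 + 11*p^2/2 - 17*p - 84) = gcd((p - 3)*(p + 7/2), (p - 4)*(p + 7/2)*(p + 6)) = p + 7/2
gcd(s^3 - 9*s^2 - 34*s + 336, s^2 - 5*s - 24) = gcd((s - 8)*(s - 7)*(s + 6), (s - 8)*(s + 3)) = s - 8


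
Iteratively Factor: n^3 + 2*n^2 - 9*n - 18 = (n + 3)*(n^2 - n - 6) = (n - 3)*(n + 3)*(n + 2)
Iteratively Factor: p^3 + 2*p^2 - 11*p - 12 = (p + 4)*(p^2 - 2*p - 3) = (p + 1)*(p + 4)*(p - 3)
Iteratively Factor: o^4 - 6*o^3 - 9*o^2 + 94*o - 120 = (o - 5)*(o^3 - o^2 - 14*o + 24) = (o - 5)*(o - 3)*(o^2 + 2*o - 8) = (o - 5)*(o - 3)*(o + 4)*(o - 2)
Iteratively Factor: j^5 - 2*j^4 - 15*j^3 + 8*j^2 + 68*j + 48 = (j + 2)*(j^4 - 4*j^3 - 7*j^2 + 22*j + 24) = (j - 3)*(j + 2)*(j^3 - j^2 - 10*j - 8) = (j - 4)*(j - 3)*(j + 2)*(j^2 + 3*j + 2) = (j - 4)*(j - 3)*(j + 1)*(j + 2)*(j + 2)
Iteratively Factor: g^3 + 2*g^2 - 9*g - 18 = (g - 3)*(g^2 + 5*g + 6) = (g - 3)*(g + 2)*(g + 3)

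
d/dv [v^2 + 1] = 2*v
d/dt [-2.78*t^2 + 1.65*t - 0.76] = 1.65 - 5.56*t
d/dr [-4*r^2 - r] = -8*r - 1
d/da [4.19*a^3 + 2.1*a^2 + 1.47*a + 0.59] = 12.57*a^2 + 4.2*a + 1.47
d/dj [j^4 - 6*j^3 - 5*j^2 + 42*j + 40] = 4*j^3 - 18*j^2 - 10*j + 42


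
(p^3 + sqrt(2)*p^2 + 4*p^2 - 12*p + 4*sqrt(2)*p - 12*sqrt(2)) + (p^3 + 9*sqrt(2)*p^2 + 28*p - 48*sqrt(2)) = 2*p^3 + 4*p^2 + 10*sqrt(2)*p^2 + 4*sqrt(2)*p + 16*p - 60*sqrt(2)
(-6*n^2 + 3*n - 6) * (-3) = 18*n^2 - 9*n + 18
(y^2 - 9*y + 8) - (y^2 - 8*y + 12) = -y - 4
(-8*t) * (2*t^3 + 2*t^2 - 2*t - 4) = -16*t^4 - 16*t^3 + 16*t^2 + 32*t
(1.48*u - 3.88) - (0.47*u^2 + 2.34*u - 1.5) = -0.47*u^2 - 0.86*u - 2.38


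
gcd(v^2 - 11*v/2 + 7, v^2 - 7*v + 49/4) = v - 7/2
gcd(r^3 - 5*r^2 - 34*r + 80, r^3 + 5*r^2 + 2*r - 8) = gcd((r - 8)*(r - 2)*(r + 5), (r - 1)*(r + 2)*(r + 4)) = 1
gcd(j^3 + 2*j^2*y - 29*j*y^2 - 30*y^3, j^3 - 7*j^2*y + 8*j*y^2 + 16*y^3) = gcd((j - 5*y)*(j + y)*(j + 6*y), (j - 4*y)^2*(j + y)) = j + y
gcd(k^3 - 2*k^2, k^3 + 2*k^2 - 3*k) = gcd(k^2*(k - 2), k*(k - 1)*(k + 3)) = k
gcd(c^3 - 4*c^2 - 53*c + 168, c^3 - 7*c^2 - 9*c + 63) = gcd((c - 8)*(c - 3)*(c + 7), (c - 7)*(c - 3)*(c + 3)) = c - 3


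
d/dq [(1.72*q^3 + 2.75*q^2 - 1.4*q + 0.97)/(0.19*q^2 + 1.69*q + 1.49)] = (0.3268*q^4 + 5.8136*q^3 + 12.6019*q^2 + 7.8264*q - 3.7253)/(0.0361*q^4 + 0.6422*q^3 + 3.4223*q^2 + 5.0362*q + 2.2201)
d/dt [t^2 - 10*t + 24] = 2*t - 10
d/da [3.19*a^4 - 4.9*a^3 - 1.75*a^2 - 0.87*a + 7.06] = 12.76*a^3 - 14.7*a^2 - 3.5*a - 0.87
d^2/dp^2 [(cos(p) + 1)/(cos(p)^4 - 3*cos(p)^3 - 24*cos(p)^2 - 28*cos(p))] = (59*(1 - cos(p)^2)^2/cos(p)^3 - 76*sin(p)^6/cos(p)^3 - 9*cos(p)^4 - 23*cos(p)^3 - 83*cos(p)^2 + 616*tan(p)^2 + 384 - 30/cos(p) + 409/cos(p)^3)/((cos(p) - 7)^3*(cos(p) + 2)^4)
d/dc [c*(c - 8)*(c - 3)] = 3*c^2 - 22*c + 24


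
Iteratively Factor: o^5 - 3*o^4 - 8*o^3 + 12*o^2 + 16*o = (o)*(o^4 - 3*o^3 - 8*o^2 + 12*o + 16) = o*(o + 2)*(o^3 - 5*o^2 + 2*o + 8) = o*(o + 1)*(o + 2)*(o^2 - 6*o + 8) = o*(o - 4)*(o + 1)*(o + 2)*(o - 2)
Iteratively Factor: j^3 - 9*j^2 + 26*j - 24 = (j - 2)*(j^2 - 7*j + 12) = (j - 4)*(j - 2)*(j - 3)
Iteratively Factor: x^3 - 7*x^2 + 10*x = (x - 2)*(x^2 - 5*x) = (x - 5)*(x - 2)*(x)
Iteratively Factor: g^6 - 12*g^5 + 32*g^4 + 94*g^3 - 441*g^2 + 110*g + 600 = (g + 3)*(g^5 - 15*g^4 + 77*g^3 - 137*g^2 - 30*g + 200) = (g - 5)*(g + 3)*(g^4 - 10*g^3 + 27*g^2 - 2*g - 40) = (g - 5)*(g - 2)*(g + 3)*(g^3 - 8*g^2 + 11*g + 20) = (g - 5)*(g - 4)*(g - 2)*(g + 3)*(g^2 - 4*g - 5) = (g - 5)*(g - 4)*(g - 2)*(g + 1)*(g + 3)*(g - 5)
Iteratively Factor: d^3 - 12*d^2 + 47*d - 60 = (d - 3)*(d^2 - 9*d + 20) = (d - 5)*(d - 3)*(d - 4)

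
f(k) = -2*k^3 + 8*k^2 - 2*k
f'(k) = -6*k^2 + 16*k - 2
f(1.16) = 5.32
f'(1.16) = 8.49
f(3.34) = 8.05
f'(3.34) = -15.49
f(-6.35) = 847.38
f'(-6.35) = -345.54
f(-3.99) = 262.38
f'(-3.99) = -161.36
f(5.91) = -145.25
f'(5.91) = -117.01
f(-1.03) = 12.73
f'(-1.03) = -24.85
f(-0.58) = 4.24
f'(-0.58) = -13.30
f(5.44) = -96.11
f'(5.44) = -92.52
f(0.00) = 0.00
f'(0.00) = -2.00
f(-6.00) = 732.00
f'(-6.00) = -314.00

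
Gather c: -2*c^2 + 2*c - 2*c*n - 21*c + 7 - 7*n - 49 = -2*c^2 + c*(-2*n - 19) - 7*n - 42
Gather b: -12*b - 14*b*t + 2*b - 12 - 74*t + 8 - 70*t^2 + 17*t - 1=b*(-14*t - 10) - 70*t^2 - 57*t - 5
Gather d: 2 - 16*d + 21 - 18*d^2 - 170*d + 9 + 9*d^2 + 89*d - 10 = -9*d^2 - 97*d + 22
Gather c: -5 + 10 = 5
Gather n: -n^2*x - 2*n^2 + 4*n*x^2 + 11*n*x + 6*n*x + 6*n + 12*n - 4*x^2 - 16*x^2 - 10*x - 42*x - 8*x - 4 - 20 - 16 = n^2*(-x - 2) + n*(4*x^2 + 17*x + 18) - 20*x^2 - 60*x - 40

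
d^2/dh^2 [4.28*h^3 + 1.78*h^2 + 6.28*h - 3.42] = 25.68*h + 3.56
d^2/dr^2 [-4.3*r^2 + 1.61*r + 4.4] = -8.60000000000000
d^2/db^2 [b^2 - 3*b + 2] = 2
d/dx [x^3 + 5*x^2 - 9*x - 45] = 3*x^2 + 10*x - 9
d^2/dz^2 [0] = 0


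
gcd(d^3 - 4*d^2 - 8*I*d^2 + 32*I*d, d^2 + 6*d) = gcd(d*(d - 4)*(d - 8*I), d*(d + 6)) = d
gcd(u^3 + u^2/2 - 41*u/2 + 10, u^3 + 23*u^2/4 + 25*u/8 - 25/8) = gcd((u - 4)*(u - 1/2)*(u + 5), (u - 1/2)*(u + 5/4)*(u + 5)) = u^2 + 9*u/2 - 5/2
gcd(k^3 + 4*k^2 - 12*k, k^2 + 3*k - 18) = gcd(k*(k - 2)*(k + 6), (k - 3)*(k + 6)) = k + 6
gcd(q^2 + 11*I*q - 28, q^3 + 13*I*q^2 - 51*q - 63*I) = q + 7*I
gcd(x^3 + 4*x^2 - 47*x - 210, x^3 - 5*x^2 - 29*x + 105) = x^2 - 2*x - 35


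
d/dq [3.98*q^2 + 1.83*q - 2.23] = 7.96*q + 1.83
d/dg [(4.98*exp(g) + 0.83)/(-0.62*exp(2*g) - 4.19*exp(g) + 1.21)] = (3.0876*exp(2*g) + 1.0292*exp(g) + 9.5035)*exp(g)/(0.3844*exp(4*g) + 5.1956*exp(3*g) + 16.0557*exp(2*g) - 10.1398*exp(g) + 1.4641)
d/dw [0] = 0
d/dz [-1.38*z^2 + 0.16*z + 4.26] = 0.16 - 2.76*z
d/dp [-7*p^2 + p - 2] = 1 - 14*p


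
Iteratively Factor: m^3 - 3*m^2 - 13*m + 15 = (m - 5)*(m^2 + 2*m - 3) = (m - 5)*(m - 1)*(m + 3)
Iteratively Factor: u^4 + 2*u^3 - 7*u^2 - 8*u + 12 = (u + 2)*(u^3 - 7*u + 6) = (u + 2)*(u + 3)*(u^2 - 3*u + 2) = (u - 1)*(u + 2)*(u + 3)*(u - 2)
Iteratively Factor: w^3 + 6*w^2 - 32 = (w + 4)*(w^2 + 2*w - 8) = (w + 4)^2*(w - 2)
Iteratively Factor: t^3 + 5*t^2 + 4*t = (t + 4)*(t^2 + t) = t*(t + 4)*(t + 1)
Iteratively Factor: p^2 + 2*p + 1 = (p + 1)*(p + 1)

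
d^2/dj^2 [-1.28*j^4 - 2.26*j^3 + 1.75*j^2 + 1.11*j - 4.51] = -15.36*j^2 - 13.56*j + 3.5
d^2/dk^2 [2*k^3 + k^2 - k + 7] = 12*k + 2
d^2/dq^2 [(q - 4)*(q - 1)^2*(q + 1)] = 12*q^2 - 30*q + 6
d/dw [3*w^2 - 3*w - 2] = 6*w - 3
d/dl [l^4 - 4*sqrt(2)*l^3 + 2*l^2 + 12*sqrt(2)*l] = 4*l^3 - 12*sqrt(2)*l^2 + 4*l + 12*sqrt(2)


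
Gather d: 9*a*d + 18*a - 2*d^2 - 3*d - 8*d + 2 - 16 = 18*a - 2*d^2 + d*(9*a - 11) - 14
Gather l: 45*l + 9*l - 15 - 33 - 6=54*l - 54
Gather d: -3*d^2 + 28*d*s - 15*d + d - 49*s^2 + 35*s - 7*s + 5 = -3*d^2 + d*(28*s - 14) - 49*s^2 + 28*s + 5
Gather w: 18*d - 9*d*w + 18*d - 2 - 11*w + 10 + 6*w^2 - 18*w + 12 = 36*d + 6*w^2 + w*(-9*d - 29) + 20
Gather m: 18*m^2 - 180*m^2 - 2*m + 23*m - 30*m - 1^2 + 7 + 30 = -162*m^2 - 9*m + 36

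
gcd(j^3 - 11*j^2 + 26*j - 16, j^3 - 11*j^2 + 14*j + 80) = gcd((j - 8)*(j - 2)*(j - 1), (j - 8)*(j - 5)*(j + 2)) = j - 8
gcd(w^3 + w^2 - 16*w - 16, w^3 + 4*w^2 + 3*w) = w + 1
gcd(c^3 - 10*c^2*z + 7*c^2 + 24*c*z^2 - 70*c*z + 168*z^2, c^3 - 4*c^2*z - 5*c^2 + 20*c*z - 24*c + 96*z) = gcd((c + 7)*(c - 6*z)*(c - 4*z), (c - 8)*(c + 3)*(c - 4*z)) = -c + 4*z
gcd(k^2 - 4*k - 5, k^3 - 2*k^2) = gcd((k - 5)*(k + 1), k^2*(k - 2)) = 1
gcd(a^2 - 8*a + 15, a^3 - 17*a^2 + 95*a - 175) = a - 5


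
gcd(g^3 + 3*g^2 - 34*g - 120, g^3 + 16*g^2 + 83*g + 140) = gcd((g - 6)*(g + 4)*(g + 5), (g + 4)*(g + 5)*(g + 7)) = g^2 + 9*g + 20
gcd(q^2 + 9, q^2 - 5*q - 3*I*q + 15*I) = q - 3*I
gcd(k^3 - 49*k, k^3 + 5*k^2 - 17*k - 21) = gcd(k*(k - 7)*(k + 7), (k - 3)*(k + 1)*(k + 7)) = k + 7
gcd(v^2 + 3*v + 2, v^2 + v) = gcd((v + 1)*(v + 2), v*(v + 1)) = v + 1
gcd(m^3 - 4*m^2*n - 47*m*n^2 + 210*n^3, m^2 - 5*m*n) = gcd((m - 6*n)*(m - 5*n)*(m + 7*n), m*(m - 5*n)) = m - 5*n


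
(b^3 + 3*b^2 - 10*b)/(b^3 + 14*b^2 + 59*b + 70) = b*(b - 2)/(b^2 + 9*b + 14)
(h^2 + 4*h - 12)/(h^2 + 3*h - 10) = (h + 6)/(h + 5)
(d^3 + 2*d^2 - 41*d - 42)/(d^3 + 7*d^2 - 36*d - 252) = (d + 1)/(d + 6)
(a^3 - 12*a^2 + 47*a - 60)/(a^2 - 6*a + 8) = (a^2 - 8*a + 15)/(a - 2)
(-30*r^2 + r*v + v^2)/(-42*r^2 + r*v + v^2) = (-30*r^2 + r*v + v^2)/(-42*r^2 + r*v + v^2)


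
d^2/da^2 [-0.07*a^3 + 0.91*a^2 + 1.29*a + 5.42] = 1.82 - 0.42*a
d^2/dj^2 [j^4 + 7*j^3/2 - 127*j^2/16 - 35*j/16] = 12*j^2 + 21*j - 127/8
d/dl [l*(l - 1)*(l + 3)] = 3*l^2 + 4*l - 3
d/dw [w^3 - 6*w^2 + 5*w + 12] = 3*w^2 - 12*w + 5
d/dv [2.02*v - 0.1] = 2.02000000000000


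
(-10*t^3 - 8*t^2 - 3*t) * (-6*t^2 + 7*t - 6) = 60*t^5 - 22*t^4 + 22*t^3 + 27*t^2 + 18*t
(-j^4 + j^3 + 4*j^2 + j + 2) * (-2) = 2*j^4 - 2*j^3 - 8*j^2 - 2*j - 4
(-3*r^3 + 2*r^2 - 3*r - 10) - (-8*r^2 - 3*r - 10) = -3*r^3 + 10*r^2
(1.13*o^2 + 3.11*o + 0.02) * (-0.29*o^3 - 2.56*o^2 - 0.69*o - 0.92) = -0.3277*o^5 - 3.7947*o^4 - 8.7471*o^3 - 3.2367*o^2 - 2.875*o - 0.0184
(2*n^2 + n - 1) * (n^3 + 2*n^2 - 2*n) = 2*n^5 + 5*n^4 - 3*n^3 - 4*n^2 + 2*n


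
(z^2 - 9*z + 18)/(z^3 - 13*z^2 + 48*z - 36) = (z - 3)/(z^2 - 7*z + 6)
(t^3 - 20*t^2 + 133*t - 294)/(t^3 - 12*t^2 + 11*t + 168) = (t^2 - 13*t + 42)/(t^2 - 5*t - 24)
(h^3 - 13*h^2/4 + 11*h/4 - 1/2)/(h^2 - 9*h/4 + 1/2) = h - 1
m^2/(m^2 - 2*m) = m/(m - 2)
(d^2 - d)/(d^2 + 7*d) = (d - 1)/(d + 7)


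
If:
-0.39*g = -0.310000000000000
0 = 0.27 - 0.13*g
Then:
No Solution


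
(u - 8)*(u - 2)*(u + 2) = u^3 - 8*u^2 - 4*u + 32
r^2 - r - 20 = (r - 5)*(r + 4)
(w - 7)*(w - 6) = w^2 - 13*w + 42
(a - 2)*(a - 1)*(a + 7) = a^3 + 4*a^2 - 19*a + 14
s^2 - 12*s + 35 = (s - 7)*(s - 5)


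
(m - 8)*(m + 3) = m^2 - 5*m - 24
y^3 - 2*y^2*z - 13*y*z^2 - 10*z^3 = (y - 5*z)*(y + z)*(y + 2*z)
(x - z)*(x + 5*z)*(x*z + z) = x^3*z + 4*x^2*z^2 + x^2*z - 5*x*z^3 + 4*x*z^2 - 5*z^3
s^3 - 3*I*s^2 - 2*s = s*(s - 2*I)*(s - I)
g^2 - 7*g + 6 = (g - 6)*(g - 1)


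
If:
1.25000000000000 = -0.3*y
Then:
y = -4.17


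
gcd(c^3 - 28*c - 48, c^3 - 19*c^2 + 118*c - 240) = c - 6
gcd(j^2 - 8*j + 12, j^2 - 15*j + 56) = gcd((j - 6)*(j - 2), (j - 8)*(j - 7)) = 1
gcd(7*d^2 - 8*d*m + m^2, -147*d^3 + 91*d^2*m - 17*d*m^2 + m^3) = 7*d - m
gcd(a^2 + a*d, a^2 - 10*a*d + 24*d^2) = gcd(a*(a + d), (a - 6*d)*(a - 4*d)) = 1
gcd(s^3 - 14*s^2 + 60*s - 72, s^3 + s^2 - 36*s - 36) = s - 6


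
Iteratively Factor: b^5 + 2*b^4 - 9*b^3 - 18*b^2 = (b + 2)*(b^4 - 9*b^2) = b*(b + 2)*(b^3 - 9*b) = b^2*(b + 2)*(b^2 - 9) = b^2*(b - 3)*(b + 2)*(b + 3)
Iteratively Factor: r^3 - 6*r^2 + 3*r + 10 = (r - 2)*(r^2 - 4*r - 5) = (r - 2)*(r + 1)*(r - 5)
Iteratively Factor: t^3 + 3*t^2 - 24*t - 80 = (t + 4)*(t^2 - t - 20) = (t - 5)*(t + 4)*(t + 4)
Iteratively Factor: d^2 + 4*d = (d + 4)*(d)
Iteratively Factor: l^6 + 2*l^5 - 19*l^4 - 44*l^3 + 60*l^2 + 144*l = (l + 2)*(l^5 - 19*l^3 - 6*l^2 + 72*l) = l*(l + 2)*(l^4 - 19*l^2 - 6*l + 72) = l*(l + 2)*(l + 3)*(l^3 - 3*l^2 - 10*l + 24) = l*(l - 4)*(l + 2)*(l + 3)*(l^2 + l - 6) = l*(l - 4)*(l - 2)*(l + 2)*(l + 3)*(l + 3)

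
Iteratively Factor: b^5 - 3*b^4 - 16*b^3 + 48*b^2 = (b - 3)*(b^4 - 16*b^2) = b*(b - 3)*(b^3 - 16*b) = b^2*(b - 3)*(b^2 - 16) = b^2*(b - 4)*(b - 3)*(b + 4)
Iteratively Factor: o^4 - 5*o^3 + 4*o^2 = (o)*(o^3 - 5*o^2 + 4*o) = o^2*(o^2 - 5*o + 4) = o^2*(o - 1)*(o - 4)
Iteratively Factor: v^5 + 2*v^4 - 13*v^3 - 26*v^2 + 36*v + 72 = (v - 3)*(v^4 + 5*v^3 + 2*v^2 - 20*v - 24) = (v - 3)*(v + 2)*(v^3 + 3*v^2 - 4*v - 12) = (v - 3)*(v + 2)^2*(v^2 + v - 6) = (v - 3)*(v + 2)^2*(v + 3)*(v - 2)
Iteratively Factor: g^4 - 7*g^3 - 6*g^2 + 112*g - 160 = (g - 2)*(g^3 - 5*g^2 - 16*g + 80) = (g - 4)*(g - 2)*(g^2 - g - 20) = (g - 4)*(g - 2)*(g + 4)*(g - 5)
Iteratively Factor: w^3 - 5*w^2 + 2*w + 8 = (w + 1)*(w^2 - 6*w + 8) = (w - 2)*(w + 1)*(w - 4)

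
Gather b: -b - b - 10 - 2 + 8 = -2*b - 4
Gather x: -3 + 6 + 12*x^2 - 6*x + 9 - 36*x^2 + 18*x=-24*x^2 + 12*x + 12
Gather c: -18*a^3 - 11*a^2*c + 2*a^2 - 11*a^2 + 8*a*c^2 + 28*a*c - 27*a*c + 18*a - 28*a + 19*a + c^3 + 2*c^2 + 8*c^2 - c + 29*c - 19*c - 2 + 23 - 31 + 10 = -18*a^3 - 9*a^2 + 9*a + c^3 + c^2*(8*a + 10) + c*(-11*a^2 + a + 9)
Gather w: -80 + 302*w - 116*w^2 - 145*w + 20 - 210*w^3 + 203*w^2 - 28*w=-210*w^3 + 87*w^2 + 129*w - 60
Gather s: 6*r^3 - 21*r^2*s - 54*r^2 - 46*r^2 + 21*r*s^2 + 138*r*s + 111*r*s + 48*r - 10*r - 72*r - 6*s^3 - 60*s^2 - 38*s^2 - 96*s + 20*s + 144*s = 6*r^3 - 100*r^2 - 34*r - 6*s^3 + s^2*(21*r - 98) + s*(-21*r^2 + 249*r + 68)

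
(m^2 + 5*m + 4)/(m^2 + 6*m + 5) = (m + 4)/(m + 5)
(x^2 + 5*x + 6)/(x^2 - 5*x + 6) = (x^2 + 5*x + 6)/(x^2 - 5*x + 6)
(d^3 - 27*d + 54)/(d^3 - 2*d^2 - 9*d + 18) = (d^2 + 3*d - 18)/(d^2 + d - 6)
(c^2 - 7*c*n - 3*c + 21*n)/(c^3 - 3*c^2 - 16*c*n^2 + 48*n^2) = (c - 7*n)/(c^2 - 16*n^2)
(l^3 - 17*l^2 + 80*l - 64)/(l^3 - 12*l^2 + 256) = (l - 1)/(l + 4)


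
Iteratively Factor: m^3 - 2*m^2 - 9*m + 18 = (m + 3)*(m^2 - 5*m + 6) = (m - 2)*(m + 3)*(m - 3)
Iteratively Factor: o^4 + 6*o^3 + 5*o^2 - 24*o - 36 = (o + 2)*(o^3 + 4*o^2 - 3*o - 18) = (o + 2)*(o + 3)*(o^2 + o - 6) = (o + 2)*(o + 3)^2*(o - 2)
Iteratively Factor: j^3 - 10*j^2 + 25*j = (j)*(j^2 - 10*j + 25) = j*(j - 5)*(j - 5)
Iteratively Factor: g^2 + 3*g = (g)*(g + 3)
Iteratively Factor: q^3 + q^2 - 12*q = (q + 4)*(q^2 - 3*q) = q*(q + 4)*(q - 3)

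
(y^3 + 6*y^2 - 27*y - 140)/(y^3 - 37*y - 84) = (y^2 + 2*y - 35)/(y^2 - 4*y - 21)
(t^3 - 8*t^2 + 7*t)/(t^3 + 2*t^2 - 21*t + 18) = t*(t - 7)/(t^2 + 3*t - 18)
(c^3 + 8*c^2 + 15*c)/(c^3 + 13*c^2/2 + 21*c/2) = 2*(c + 5)/(2*c + 7)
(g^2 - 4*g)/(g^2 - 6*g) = (g - 4)/(g - 6)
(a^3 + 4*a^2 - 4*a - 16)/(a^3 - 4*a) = (a + 4)/a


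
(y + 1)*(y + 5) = y^2 + 6*y + 5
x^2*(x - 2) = x^3 - 2*x^2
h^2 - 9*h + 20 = (h - 5)*(h - 4)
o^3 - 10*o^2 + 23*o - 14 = (o - 7)*(o - 2)*(o - 1)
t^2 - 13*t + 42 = (t - 7)*(t - 6)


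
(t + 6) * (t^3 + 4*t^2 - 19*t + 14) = t^4 + 10*t^3 + 5*t^2 - 100*t + 84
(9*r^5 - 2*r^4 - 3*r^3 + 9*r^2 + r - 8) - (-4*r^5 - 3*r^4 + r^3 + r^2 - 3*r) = 13*r^5 + r^4 - 4*r^3 + 8*r^2 + 4*r - 8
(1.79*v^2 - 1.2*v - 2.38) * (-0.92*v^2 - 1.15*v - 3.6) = -1.6468*v^4 - 0.9545*v^3 - 2.8744*v^2 + 7.057*v + 8.568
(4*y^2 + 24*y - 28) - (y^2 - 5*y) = 3*y^2 + 29*y - 28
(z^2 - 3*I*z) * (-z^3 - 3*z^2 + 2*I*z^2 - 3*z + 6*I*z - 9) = -z^5 - 3*z^4 + 5*I*z^4 + 3*z^3 + 15*I*z^3 + 9*z^2 + 9*I*z^2 + 27*I*z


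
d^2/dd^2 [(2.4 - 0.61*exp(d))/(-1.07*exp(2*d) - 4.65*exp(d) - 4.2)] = (0.698389*exp(4*d) - 14.026095*exp(3*d) - 52.27164*exp(2*d) - 20.6649*exp(d) + 57.6324)*exp(d)/(1.225043*exp(6*d) + 15.971355*exp(5*d) + 83.833965*exp(4*d) + 225.927225*exp(3*d) + 329.0679*exp(2*d) + 246.078*exp(d) + 74.088)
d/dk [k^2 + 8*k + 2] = 2*k + 8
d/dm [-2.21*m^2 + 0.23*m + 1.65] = 0.23 - 4.42*m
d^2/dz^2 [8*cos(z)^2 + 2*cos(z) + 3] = -2*cos(z) - 16*cos(2*z)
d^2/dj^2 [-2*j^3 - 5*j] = -12*j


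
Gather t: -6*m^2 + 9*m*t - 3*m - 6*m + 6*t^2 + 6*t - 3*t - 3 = -6*m^2 - 9*m + 6*t^2 + t*(9*m + 3) - 3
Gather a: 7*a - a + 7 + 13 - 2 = 6*a + 18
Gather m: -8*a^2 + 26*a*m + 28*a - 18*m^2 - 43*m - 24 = -8*a^2 + 28*a - 18*m^2 + m*(26*a - 43) - 24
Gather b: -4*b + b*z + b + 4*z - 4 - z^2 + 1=b*(z - 3) - z^2 + 4*z - 3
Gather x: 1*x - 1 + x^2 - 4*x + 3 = x^2 - 3*x + 2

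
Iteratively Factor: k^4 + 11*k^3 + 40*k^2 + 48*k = (k + 4)*(k^3 + 7*k^2 + 12*k) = (k + 3)*(k + 4)*(k^2 + 4*k) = k*(k + 3)*(k + 4)*(k + 4)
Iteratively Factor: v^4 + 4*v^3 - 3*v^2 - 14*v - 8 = (v + 4)*(v^3 - 3*v - 2) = (v + 1)*(v + 4)*(v^2 - v - 2) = (v + 1)^2*(v + 4)*(v - 2)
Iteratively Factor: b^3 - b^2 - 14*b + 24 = (b - 2)*(b^2 + b - 12) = (b - 3)*(b - 2)*(b + 4)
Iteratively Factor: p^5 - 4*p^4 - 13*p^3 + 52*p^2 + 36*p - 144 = (p - 4)*(p^4 - 13*p^2 + 36) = (p - 4)*(p - 3)*(p^3 + 3*p^2 - 4*p - 12) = (p - 4)*(p - 3)*(p - 2)*(p^2 + 5*p + 6) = (p - 4)*(p - 3)*(p - 2)*(p + 3)*(p + 2)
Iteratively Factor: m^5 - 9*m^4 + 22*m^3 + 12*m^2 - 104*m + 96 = (m - 4)*(m^4 - 5*m^3 + 2*m^2 + 20*m - 24) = (m - 4)*(m - 2)*(m^3 - 3*m^2 - 4*m + 12) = (m - 4)*(m - 2)^2*(m^2 - m - 6) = (m - 4)*(m - 3)*(m - 2)^2*(m + 2)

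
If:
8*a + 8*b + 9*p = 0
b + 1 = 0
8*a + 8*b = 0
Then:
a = 1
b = -1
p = 0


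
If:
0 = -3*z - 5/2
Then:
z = -5/6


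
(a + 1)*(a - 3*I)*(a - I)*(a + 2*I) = a^4 + a^3 - 2*I*a^3 + 5*a^2 - 2*I*a^2 + 5*a - 6*I*a - 6*I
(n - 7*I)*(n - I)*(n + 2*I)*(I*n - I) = I*n^4 + 6*n^3 - I*n^3 - 6*n^2 + 9*I*n^2 + 14*n - 9*I*n - 14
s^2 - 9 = (s - 3)*(s + 3)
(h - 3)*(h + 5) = h^2 + 2*h - 15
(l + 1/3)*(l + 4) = l^2 + 13*l/3 + 4/3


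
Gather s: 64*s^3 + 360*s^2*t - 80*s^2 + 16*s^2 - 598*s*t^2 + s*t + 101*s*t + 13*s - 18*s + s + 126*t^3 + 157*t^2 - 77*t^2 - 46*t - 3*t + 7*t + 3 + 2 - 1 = 64*s^3 + s^2*(360*t - 64) + s*(-598*t^2 + 102*t - 4) + 126*t^3 + 80*t^2 - 42*t + 4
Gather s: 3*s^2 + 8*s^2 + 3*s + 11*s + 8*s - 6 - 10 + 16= 11*s^2 + 22*s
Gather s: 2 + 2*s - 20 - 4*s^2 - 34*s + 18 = -4*s^2 - 32*s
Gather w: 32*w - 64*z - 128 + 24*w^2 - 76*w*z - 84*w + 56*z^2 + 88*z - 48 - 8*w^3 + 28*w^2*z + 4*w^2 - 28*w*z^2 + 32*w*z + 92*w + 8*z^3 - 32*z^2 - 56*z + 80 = -8*w^3 + w^2*(28*z + 28) + w*(-28*z^2 - 44*z + 40) + 8*z^3 + 24*z^2 - 32*z - 96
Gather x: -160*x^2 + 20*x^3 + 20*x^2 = 20*x^3 - 140*x^2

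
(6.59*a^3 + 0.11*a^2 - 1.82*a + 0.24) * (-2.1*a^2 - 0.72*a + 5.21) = -13.839*a^5 - 4.9758*a^4 + 38.0767*a^3 + 1.3795*a^2 - 9.655*a + 1.2504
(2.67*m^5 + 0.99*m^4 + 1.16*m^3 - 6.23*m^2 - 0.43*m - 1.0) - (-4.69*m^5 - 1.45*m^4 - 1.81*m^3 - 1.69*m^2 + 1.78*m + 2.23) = 7.36*m^5 + 2.44*m^4 + 2.97*m^3 - 4.54*m^2 - 2.21*m - 3.23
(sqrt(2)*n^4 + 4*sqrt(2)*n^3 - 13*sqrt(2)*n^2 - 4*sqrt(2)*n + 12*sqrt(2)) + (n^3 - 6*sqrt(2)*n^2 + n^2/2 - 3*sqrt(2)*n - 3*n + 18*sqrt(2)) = sqrt(2)*n^4 + n^3 + 4*sqrt(2)*n^3 - 19*sqrt(2)*n^2 + n^2/2 - 7*sqrt(2)*n - 3*n + 30*sqrt(2)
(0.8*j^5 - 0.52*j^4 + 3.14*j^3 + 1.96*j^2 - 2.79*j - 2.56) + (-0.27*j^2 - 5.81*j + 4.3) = 0.8*j^5 - 0.52*j^4 + 3.14*j^3 + 1.69*j^2 - 8.6*j + 1.74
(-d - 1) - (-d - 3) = 2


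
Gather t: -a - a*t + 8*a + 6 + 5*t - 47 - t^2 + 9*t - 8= 7*a - t^2 + t*(14 - a) - 49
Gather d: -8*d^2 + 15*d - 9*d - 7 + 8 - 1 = -8*d^2 + 6*d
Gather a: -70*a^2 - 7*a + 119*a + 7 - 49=-70*a^2 + 112*a - 42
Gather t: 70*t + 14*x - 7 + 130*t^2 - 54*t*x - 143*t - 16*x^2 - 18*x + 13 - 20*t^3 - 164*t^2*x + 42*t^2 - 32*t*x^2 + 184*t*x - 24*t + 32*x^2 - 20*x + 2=-20*t^3 + t^2*(172 - 164*x) + t*(-32*x^2 + 130*x - 97) + 16*x^2 - 24*x + 8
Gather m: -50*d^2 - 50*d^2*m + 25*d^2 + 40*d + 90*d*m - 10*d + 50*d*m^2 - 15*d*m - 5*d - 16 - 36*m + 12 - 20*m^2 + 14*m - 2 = -25*d^2 + 25*d + m^2*(50*d - 20) + m*(-50*d^2 + 75*d - 22) - 6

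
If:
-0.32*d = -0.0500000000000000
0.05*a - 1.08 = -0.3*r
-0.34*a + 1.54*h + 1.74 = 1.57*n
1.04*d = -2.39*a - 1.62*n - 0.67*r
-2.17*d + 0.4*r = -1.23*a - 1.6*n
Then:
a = -1.33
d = 0.16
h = -1.14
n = 0.28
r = 3.82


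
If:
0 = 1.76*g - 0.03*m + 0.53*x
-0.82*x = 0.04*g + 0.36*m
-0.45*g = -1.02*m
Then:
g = 0.00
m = 0.00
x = 0.00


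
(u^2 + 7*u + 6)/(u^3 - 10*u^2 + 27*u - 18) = (u^2 + 7*u + 6)/(u^3 - 10*u^2 + 27*u - 18)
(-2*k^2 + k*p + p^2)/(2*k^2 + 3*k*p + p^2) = (-k + p)/(k + p)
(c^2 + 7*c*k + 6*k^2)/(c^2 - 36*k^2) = (c + k)/(c - 6*k)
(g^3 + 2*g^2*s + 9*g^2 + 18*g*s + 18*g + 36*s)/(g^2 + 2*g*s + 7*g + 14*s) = (g^2 + 9*g + 18)/(g + 7)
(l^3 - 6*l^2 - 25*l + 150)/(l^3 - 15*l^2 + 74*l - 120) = (l + 5)/(l - 4)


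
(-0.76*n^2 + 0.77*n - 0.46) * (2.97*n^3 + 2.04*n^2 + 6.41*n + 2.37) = -2.2572*n^5 + 0.7365*n^4 - 4.667*n^3 + 2.1961*n^2 - 1.1237*n - 1.0902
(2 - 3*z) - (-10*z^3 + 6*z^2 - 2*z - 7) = 10*z^3 - 6*z^2 - z + 9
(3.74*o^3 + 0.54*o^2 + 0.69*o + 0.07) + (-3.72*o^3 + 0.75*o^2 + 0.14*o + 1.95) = 0.02*o^3 + 1.29*o^2 + 0.83*o + 2.02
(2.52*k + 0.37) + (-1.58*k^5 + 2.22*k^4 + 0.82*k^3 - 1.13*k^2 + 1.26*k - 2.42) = -1.58*k^5 + 2.22*k^4 + 0.82*k^3 - 1.13*k^2 + 3.78*k - 2.05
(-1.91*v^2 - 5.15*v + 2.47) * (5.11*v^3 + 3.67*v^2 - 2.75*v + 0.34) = -9.7601*v^5 - 33.3262*v^4 - 1.0263*v^3 + 22.578*v^2 - 8.5435*v + 0.8398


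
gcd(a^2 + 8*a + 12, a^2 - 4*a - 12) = a + 2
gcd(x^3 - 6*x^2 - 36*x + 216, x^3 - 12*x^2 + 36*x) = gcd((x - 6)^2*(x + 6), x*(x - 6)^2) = x^2 - 12*x + 36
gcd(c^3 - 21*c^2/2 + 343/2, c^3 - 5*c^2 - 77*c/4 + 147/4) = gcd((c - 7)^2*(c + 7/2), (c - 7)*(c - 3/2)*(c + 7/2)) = c^2 - 7*c/2 - 49/2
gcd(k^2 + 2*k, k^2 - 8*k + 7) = 1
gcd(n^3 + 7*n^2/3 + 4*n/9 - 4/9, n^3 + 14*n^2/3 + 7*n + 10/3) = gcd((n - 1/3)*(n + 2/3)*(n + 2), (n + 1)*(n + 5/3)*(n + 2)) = n + 2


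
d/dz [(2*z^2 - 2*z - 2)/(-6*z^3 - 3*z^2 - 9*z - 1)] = 4*(3*z^4 - 6*z^3 - 15*z^2 - 4*z - 4)/(36*z^6 + 36*z^5 + 117*z^4 + 66*z^3 + 87*z^2 + 18*z + 1)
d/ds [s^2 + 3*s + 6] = 2*s + 3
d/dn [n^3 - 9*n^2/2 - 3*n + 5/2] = 3*n^2 - 9*n - 3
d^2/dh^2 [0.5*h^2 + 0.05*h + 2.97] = 1.00000000000000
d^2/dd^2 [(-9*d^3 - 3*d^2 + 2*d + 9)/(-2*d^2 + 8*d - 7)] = 2*(490*d^3 - 1746*d^2 + 1839*d - 415)/(8*d^6 - 96*d^5 + 468*d^4 - 1184*d^3 + 1638*d^2 - 1176*d + 343)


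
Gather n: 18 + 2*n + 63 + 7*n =9*n + 81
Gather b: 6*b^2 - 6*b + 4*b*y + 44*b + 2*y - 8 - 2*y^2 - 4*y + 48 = 6*b^2 + b*(4*y + 38) - 2*y^2 - 2*y + 40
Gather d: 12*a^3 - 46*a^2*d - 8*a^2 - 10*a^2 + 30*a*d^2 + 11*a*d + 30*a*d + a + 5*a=12*a^3 - 18*a^2 + 30*a*d^2 + 6*a + d*(-46*a^2 + 41*a)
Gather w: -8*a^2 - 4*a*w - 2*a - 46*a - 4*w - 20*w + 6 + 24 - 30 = -8*a^2 - 48*a + w*(-4*a - 24)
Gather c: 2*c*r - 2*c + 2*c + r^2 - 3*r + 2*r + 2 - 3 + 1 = 2*c*r + r^2 - r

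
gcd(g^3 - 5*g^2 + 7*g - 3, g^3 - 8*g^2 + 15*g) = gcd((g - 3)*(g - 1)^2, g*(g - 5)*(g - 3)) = g - 3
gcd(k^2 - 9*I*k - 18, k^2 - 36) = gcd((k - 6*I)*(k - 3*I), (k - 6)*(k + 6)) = 1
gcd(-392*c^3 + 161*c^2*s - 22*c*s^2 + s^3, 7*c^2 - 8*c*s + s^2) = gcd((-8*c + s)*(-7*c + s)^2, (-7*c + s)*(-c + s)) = -7*c + s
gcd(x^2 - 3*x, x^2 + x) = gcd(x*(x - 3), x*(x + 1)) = x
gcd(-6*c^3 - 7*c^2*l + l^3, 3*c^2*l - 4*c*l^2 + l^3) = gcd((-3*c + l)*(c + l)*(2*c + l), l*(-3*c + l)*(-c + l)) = 3*c - l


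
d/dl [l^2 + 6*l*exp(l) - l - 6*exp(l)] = 6*l*exp(l) + 2*l - 1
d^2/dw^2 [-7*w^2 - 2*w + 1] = -14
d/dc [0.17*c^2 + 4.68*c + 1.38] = 0.34*c + 4.68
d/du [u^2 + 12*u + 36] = 2*u + 12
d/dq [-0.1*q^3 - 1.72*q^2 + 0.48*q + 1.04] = -0.3*q^2 - 3.44*q + 0.48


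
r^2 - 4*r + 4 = (r - 2)^2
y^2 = y^2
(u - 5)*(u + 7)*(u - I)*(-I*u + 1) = -I*u^4 - 2*I*u^3 + 34*I*u^2 - 2*I*u + 35*I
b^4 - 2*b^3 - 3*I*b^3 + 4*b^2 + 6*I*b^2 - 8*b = b*(b - 2)*(b - 4*I)*(b + I)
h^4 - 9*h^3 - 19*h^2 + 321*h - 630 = (h - 7)*(h - 5)*(h - 3)*(h + 6)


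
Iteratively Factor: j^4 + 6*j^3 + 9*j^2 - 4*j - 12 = (j + 3)*(j^3 + 3*j^2 - 4) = (j + 2)*(j + 3)*(j^2 + j - 2) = (j - 1)*(j + 2)*(j + 3)*(j + 2)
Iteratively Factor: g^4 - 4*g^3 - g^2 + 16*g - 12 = (g - 3)*(g^3 - g^2 - 4*g + 4) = (g - 3)*(g - 2)*(g^2 + g - 2) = (g - 3)*(g - 2)*(g + 2)*(g - 1)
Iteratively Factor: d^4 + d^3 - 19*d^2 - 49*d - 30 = (d - 5)*(d^3 + 6*d^2 + 11*d + 6) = (d - 5)*(d + 3)*(d^2 + 3*d + 2) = (d - 5)*(d + 2)*(d + 3)*(d + 1)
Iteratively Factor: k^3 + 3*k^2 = (k + 3)*(k^2) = k*(k + 3)*(k)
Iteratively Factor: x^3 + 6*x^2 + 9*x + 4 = (x + 1)*(x^2 + 5*x + 4) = (x + 1)*(x + 4)*(x + 1)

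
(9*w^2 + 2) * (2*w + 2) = 18*w^3 + 18*w^2 + 4*w + 4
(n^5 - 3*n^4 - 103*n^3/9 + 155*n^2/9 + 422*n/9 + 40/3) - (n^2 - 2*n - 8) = n^5 - 3*n^4 - 103*n^3/9 + 146*n^2/9 + 440*n/9 + 64/3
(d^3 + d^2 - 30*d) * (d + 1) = d^4 + 2*d^3 - 29*d^2 - 30*d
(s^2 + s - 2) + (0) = s^2 + s - 2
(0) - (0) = 0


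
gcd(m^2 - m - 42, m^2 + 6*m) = m + 6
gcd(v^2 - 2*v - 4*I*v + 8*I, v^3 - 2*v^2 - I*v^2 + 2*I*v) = v - 2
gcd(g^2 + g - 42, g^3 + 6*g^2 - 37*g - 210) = g^2 + g - 42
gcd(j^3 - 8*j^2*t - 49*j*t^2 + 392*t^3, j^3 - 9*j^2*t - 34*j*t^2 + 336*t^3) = j^2 - 15*j*t + 56*t^2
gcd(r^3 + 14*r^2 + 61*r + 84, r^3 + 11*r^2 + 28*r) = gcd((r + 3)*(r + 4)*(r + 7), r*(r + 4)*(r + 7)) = r^2 + 11*r + 28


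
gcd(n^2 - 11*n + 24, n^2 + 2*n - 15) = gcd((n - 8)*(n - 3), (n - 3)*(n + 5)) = n - 3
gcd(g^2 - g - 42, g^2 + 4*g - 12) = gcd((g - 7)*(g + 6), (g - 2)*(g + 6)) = g + 6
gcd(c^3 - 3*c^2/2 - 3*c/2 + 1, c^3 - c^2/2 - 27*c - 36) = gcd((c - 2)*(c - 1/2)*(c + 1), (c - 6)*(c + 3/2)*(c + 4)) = 1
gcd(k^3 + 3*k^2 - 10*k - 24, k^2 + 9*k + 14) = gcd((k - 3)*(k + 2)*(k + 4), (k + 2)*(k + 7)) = k + 2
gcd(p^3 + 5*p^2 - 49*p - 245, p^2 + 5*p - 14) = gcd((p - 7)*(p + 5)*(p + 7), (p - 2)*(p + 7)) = p + 7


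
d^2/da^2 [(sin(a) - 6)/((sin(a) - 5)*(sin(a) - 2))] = (-sin(a)^5 + 17*sin(a)^4 - 64*sin(a)^3 - 52*sin(a)^2 + 512*sin(a) - 328)/((sin(a) - 5)^3*(sin(a) - 2)^3)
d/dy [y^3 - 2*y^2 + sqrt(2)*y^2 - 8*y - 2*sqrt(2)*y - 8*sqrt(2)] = 3*y^2 - 4*y + 2*sqrt(2)*y - 8 - 2*sqrt(2)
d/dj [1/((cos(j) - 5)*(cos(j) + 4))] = (-sin(j) + sin(2*j))/((cos(j) - 5)^2*(cos(j) + 4)^2)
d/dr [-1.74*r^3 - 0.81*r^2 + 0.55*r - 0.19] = -5.22*r^2 - 1.62*r + 0.55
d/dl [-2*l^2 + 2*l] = 2 - 4*l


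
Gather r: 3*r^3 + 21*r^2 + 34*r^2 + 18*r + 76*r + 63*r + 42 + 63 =3*r^3 + 55*r^2 + 157*r + 105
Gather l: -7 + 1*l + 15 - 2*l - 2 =6 - l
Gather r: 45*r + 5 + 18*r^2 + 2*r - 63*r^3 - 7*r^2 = -63*r^3 + 11*r^2 + 47*r + 5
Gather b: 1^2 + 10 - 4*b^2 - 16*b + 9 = -4*b^2 - 16*b + 20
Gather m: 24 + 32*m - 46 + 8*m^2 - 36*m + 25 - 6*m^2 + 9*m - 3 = 2*m^2 + 5*m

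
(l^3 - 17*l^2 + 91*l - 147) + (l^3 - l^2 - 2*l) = 2*l^3 - 18*l^2 + 89*l - 147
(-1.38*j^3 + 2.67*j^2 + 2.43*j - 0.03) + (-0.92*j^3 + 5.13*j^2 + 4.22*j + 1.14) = -2.3*j^3 + 7.8*j^2 + 6.65*j + 1.11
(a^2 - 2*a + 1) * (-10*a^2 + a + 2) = -10*a^4 + 21*a^3 - 10*a^2 - 3*a + 2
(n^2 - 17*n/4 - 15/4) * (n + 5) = n^3 + 3*n^2/4 - 25*n - 75/4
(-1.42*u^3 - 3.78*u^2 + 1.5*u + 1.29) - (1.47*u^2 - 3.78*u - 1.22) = -1.42*u^3 - 5.25*u^2 + 5.28*u + 2.51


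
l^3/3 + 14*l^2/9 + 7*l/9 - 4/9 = (l/3 + 1/3)*(l - 1/3)*(l + 4)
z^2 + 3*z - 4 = (z - 1)*(z + 4)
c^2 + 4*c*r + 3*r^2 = (c + r)*(c + 3*r)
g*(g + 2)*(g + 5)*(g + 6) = g^4 + 13*g^3 + 52*g^2 + 60*g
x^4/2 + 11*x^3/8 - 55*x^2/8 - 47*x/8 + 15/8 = (x/2 + 1/2)*(x - 3)*(x - 1/4)*(x + 5)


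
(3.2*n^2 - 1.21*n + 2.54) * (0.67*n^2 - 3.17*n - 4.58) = 2.144*n^4 - 10.9547*n^3 - 9.1185*n^2 - 2.51*n - 11.6332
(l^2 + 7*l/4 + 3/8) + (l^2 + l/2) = 2*l^2 + 9*l/4 + 3/8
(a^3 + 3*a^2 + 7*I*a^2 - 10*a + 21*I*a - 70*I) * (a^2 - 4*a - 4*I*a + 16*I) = a^5 - a^4 + 3*I*a^4 + 6*a^3 - 3*I*a^3 + 12*a^2 - 66*I*a^2 - 616*a + 120*I*a + 1120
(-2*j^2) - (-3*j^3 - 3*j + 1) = 3*j^3 - 2*j^2 + 3*j - 1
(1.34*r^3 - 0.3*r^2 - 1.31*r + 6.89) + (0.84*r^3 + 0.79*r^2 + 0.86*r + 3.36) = 2.18*r^3 + 0.49*r^2 - 0.45*r + 10.25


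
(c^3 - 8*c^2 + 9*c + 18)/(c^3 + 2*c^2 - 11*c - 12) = (c - 6)/(c + 4)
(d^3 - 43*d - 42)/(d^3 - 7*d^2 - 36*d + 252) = (d + 1)/(d - 6)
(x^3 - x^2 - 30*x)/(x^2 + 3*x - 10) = x*(x - 6)/(x - 2)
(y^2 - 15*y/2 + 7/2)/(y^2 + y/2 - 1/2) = (y - 7)/(y + 1)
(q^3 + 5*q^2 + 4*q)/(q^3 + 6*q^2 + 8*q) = (q + 1)/(q + 2)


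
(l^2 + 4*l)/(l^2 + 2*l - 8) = l/(l - 2)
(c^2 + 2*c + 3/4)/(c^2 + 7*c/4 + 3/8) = 2*(2*c + 1)/(4*c + 1)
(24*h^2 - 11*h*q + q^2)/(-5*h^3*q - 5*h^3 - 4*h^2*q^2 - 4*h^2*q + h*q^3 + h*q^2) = (-24*h^2 + 11*h*q - q^2)/(h*(5*h^2*q + 5*h^2 + 4*h*q^2 + 4*h*q - q^3 - q^2))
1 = 1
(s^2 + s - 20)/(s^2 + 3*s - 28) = (s + 5)/(s + 7)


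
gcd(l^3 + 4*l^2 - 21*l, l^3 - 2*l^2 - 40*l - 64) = 1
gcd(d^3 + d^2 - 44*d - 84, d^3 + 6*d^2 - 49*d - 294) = d^2 - d - 42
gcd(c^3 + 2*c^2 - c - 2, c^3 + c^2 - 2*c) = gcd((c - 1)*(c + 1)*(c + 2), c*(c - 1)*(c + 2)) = c^2 + c - 2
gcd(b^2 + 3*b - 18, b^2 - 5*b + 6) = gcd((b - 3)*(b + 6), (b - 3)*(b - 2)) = b - 3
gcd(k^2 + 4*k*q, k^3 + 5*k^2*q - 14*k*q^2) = k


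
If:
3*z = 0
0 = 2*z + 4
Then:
No Solution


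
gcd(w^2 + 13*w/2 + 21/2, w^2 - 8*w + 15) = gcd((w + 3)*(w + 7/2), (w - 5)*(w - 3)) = 1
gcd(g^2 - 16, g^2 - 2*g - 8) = g - 4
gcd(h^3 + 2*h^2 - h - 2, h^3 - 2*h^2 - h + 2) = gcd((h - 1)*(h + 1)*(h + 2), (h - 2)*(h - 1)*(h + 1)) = h^2 - 1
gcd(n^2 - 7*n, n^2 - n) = n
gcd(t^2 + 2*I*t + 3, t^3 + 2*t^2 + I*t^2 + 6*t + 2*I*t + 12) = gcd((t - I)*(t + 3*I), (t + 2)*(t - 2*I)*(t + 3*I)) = t + 3*I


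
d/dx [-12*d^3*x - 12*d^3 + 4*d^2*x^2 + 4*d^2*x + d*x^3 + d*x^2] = d*(-12*d^2 + 8*d*x + 4*d + 3*x^2 + 2*x)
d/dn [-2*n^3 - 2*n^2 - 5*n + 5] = -6*n^2 - 4*n - 5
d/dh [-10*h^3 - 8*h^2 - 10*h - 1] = -30*h^2 - 16*h - 10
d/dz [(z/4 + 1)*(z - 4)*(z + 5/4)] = 3*z^2/4 + 5*z/8 - 4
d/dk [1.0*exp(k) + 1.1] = 1.0*exp(k)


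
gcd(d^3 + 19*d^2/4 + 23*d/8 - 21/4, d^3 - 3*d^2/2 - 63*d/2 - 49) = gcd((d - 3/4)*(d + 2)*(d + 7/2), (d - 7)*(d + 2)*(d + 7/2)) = d^2 + 11*d/2 + 7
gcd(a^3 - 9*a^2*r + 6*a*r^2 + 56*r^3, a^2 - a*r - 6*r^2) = a + 2*r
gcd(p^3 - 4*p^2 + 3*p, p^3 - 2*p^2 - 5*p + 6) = p^2 - 4*p + 3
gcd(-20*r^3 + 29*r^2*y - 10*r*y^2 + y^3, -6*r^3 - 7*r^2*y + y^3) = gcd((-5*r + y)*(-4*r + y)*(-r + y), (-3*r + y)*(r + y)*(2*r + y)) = 1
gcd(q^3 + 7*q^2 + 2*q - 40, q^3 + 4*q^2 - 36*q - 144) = q + 4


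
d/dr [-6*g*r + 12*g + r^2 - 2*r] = -6*g + 2*r - 2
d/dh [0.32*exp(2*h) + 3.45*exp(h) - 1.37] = (0.64*exp(h) + 3.45)*exp(h)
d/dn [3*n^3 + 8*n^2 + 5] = n*(9*n + 16)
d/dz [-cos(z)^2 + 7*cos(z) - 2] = (2*cos(z) - 7)*sin(z)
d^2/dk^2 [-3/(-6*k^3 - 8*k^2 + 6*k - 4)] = 3*(-(9*k + 4)*(3*k^3 + 4*k^2 - 3*k + 2) + (9*k^2 + 8*k - 3)^2)/(3*k^3 + 4*k^2 - 3*k + 2)^3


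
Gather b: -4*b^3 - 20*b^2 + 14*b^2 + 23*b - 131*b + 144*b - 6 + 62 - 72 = -4*b^3 - 6*b^2 + 36*b - 16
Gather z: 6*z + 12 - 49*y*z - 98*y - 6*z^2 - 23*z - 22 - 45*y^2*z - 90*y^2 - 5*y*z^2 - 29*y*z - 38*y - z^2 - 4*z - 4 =-90*y^2 - 136*y + z^2*(-5*y - 7) + z*(-45*y^2 - 78*y - 21) - 14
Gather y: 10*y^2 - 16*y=10*y^2 - 16*y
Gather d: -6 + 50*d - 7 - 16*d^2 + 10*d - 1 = -16*d^2 + 60*d - 14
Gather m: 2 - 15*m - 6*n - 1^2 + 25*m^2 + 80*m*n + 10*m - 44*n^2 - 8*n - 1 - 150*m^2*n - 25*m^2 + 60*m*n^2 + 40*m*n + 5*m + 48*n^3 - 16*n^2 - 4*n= -150*m^2*n + m*(60*n^2 + 120*n) + 48*n^3 - 60*n^2 - 18*n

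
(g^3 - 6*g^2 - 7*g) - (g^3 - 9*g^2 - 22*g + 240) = 3*g^2 + 15*g - 240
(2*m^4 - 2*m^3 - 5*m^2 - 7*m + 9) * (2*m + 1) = 4*m^5 - 2*m^4 - 12*m^3 - 19*m^2 + 11*m + 9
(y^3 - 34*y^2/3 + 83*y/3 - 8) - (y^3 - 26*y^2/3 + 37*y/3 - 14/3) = -8*y^2/3 + 46*y/3 - 10/3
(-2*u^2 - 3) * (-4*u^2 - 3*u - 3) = 8*u^4 + 6*u^3 + 18*u^2 + 9*u + 9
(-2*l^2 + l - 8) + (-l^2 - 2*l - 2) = -3*l^2 - l - 10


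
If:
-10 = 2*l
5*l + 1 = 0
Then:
No Solution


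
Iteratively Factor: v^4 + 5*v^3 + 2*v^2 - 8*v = (v)*(v^3 + 5*v^2 + 2*v - 8) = v*(v + 2)*(v^2 + 3*v - 4) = v*(v - 1)*(v + 2)*(v + 4)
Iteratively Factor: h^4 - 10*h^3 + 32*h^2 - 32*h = (h)*(h^3 - 10*h^2 + 32*h - 32) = h*(h - 2)*(h^2 - 8*h + 16) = h*(h - 4)*(h - 2)*(h - 4)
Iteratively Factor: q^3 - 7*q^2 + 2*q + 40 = (q + 2)*(q^2 - 9*q + 20) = (q - 5)*(q + 2)*(q - 4)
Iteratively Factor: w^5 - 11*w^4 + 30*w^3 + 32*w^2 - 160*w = (w - 4)*(w^4 - 7*w^3 + 2*w^2 + 40*w) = (w - 4)*(w + 2)*(w^3 - 9*w^2 + 20*w) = w*(w - 4)*(w + 2)*(w^2 - 9*w + 20) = w*(w - 4)^2*(w + 2)*(w - 5)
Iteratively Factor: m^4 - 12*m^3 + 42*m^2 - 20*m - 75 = (m + 1)*(m^3 - 13*m^2 + 55*m - 75) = (m - 5)*(m + 1)*(m^2 - 8*m + 15) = (m - 5)*(m - 3)*(m + 1)*(m - 5)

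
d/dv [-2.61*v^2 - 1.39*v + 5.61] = -5.22*v - 1.39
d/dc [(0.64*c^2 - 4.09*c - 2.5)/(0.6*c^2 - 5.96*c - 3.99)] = (-1.3604*c^2 - 2.1072*c + 1.4191)/(0.36*c^4 - 7.152*c^3 + 30.7336*c^2 + 47.5608*c + 15.9201)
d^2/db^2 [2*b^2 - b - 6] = 4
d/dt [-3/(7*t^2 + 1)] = 42*t/(7*t^2 + 1)^2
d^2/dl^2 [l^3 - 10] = 6*l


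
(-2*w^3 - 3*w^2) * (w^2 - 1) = -2*w^5 - 3*w^4 + 2*w^3 + 3*w^2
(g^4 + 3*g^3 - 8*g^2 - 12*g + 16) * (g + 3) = g^5 + 6*g^4 + g^3 - 36*g^2 - 20*g + 48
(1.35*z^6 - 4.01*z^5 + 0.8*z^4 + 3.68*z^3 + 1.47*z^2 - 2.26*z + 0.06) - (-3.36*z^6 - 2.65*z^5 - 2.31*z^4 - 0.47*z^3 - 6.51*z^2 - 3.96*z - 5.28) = 4.71*z^6 - 1.36*z^5 + 3.11*z^4 + 4.15*z^3 + 7.98*z^2 + 1.7*z + 5.34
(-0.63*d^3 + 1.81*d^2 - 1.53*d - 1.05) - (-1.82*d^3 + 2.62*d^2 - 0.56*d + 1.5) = 1.19*d^3 - 0.81*d^2 - 0.97*d - 2.55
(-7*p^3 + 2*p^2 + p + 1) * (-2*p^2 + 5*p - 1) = 14*p^5 - 39*p^4 + 15*p^3 + p^2 + 4*p - 1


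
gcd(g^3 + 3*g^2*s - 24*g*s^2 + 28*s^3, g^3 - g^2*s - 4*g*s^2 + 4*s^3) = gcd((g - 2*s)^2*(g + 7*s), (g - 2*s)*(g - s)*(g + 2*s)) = -g + 2*s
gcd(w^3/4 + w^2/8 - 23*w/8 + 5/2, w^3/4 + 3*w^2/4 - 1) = w - 1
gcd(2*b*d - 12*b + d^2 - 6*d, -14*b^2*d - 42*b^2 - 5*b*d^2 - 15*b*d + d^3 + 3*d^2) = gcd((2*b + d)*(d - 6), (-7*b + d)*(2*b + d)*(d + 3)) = 2*b + d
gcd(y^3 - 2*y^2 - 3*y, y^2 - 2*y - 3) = y^2 - 2*y - 3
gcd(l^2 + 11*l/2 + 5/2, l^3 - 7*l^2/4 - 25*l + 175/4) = l + 5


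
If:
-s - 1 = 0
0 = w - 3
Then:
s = -1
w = 3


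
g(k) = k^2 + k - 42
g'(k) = 2*k + 1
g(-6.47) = -6.61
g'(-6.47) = -11.94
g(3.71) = -24.53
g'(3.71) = 8.42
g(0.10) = -41.89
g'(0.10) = 1.20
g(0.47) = -41.31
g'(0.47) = 1.94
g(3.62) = -25.28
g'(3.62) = 8.24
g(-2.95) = -36.25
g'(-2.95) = -4.90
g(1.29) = -39.05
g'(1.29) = 3.58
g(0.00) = -42.00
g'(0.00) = 1.00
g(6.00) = 0.00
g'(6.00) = 13.00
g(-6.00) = -12.00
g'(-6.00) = -11.00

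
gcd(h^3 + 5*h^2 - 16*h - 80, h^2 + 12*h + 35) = h + 5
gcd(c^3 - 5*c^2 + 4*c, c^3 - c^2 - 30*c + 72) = c - 4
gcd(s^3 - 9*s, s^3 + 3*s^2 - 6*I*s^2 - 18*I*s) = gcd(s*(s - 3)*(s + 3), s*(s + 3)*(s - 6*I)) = s^2 + 3*s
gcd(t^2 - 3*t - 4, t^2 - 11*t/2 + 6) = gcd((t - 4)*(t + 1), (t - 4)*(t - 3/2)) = t - 4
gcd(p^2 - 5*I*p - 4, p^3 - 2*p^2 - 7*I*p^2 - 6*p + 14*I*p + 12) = p - I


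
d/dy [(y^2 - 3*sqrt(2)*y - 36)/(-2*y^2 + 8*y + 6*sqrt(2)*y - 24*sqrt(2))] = 2*(y^2 - 18*y - 6*sqrt(2)*y + 27*sqrt(2) + 54)/(y^4 - 6*sqrt(2)*y^3 - 8*y^3 + 34*y^2 + 48*sqrt(2)*y^2 - 144*y - 96*sqrt(2)*y + 288)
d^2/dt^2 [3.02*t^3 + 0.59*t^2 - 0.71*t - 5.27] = 18.12*t + 1.18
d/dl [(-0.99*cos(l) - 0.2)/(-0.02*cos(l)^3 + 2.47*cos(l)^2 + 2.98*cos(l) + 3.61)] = (0.0396*cos(l)^3 - 2.4333*cos(l)^2 - 0.988*cos(l) + 2.9779)*sin(l)/(0.0004*cos(l)^6 - 0.0988*cos(l)^5 + 5.9817*cos(l)^4 + 14.5768*cos(l)^3 + 26.7138*cos(l)^2 + 21.5156*cos(l) + 13.0321)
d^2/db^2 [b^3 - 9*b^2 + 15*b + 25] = 6*b - 18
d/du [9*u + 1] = 9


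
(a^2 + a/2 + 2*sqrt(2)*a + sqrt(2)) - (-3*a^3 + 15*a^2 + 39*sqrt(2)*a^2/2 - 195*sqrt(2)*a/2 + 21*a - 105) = 3*a^3 - 39*sqrt(2)*a^2/2 - 14*a^2 - 41*a/2 + 199*sqrt(2)*a/2 + sqrt(2) + 105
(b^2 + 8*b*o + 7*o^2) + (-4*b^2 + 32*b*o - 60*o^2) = -3*b^2 + 40*b*o - 53*o^2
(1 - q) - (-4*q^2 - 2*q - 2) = 4*q^2 + q + 3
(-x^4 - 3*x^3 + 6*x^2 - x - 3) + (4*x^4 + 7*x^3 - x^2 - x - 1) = 3*x^4 + 4*x^3 + 5*x^2 - 2*x - 4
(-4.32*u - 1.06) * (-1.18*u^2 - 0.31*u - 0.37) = 5.0976*u^3 + 2.59*u^2 + 1.927*u + 0.3922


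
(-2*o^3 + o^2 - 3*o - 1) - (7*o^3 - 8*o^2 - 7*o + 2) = -9*o^3 + 9*o^2 + 4*o - 3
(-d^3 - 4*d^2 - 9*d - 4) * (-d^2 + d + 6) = d^5 + 3*d^4 - d^3 - 29*d^2 - 58*d - 24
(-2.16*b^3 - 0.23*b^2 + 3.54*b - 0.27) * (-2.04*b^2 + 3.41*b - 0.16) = 4.4064*b^5 - 6.8964*b^4 - 7.6603*b^3 + 12.659*b^2 - 1.4871*b + 0.0432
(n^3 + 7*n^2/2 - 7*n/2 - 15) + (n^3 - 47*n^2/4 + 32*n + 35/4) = 2*n^3 - 33*n^2/4 + 57*n/2 - 25/4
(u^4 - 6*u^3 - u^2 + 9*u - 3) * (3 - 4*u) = -4*u^5 + 27*u^4 - 14*u^3 - 39*u^2 + 39*u - 9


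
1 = 1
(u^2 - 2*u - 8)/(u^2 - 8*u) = (u^2 - 2*u - 8)/(u*(u - 8))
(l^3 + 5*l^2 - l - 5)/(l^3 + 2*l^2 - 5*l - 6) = (l^2 + 4*l - 5)/(l^2 + l - 6)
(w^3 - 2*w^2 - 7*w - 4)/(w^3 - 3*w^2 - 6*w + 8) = (w^2 + 2*w + 1)/(w^2 + w - 2)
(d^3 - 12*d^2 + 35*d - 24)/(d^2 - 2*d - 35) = (-d^3 + 12*d^2 - 35*d + 24)/(-d^2 + 2*d + 35)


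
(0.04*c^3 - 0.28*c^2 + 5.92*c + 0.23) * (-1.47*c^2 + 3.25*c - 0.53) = -0.0588*c^5 + 0.5416*c^4 - 9.6336*c^3 + 19.0503*c^2 - 2.3901*c - 0.1219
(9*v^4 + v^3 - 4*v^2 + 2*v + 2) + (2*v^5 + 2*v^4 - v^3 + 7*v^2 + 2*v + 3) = 2*v^5 + 11*v^4 + 3*v^2 + 4*v + 5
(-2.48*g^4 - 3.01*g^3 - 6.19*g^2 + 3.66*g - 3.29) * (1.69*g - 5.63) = -4.1912*g^5 + 8.8755*g^4 + 6.4852*g^3 + 41.0351*g^2 - 26.1659*g + 18.5227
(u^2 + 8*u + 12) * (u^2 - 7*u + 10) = u^4 + u^3 - 34*u^2 - 4*u + 120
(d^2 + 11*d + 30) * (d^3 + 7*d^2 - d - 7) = d^5 + 18*d^4 + 106*d^3 + 192*d^2 - 107*d - 210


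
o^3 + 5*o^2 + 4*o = o*(o + 1)*(o + 4)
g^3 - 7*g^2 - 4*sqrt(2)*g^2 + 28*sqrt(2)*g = g*(g - 7)*(g - 4*sqrt(2))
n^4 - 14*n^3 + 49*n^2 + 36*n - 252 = (n - 7)*(n - 6)*(n - 3)*(n + 2)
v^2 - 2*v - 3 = (v - 3)*(v + 1)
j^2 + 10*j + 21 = (j + 3)*(j + 7)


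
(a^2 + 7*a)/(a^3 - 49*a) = 1/(a - 7)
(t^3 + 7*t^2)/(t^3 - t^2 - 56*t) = t/(t - 8)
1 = 1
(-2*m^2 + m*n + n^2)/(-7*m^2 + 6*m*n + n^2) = (2*m + n)/(7*m + n)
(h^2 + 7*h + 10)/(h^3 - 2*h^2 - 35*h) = (h + 2)/(h*(h - 7))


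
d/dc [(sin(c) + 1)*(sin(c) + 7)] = 2*(sin(c) + 4)*cos(c)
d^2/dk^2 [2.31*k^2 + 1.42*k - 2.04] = 4.62000000000000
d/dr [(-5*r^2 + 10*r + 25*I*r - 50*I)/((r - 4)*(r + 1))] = (r^2*(5 - 25*I) + r*(40 + 100*I) - 40 - 250*I)/(r^4 - 6*r^3 + r^2 + 24*r + 16)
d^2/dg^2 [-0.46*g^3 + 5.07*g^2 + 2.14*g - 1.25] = 10.14 - 2.76*g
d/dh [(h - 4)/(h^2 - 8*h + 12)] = (h^2 - 8*h - 2*(h - 4)^2 + 12)/(h^2 - 8*h + 12)^2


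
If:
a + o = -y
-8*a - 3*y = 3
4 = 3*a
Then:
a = 4/3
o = 29/9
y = -41/9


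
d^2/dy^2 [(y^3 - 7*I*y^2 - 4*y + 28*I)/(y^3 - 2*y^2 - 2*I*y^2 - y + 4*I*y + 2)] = (y*(4 - 10*I) + 26 - 76*I)/(y^4 - 4*I*y^3 - 6*y^2 + 4*I*y + 1)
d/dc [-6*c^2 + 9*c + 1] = 9 - 12*c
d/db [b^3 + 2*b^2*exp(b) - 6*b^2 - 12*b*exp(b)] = 2*b^2*exp(b) + 3*b^2 - 8*b*exp(b) - 12*b - 12*exp(b)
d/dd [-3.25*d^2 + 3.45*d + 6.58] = 3.45 - 6.5*d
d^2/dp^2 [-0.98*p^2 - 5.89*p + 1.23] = -1.96000000000000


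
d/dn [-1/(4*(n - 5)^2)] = 1/(2*(n - 5)^3)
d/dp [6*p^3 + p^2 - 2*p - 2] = 18*p^2 + 2*p - 2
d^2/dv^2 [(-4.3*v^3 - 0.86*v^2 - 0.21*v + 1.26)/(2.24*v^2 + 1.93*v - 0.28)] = (5.6843418860808e-14*v^5 - 32.099548*v^3 + 48.639024*v^2 + 29.8704*v + 10.605476)/(11.239424*v^6 + 29.051904*v^5 + 20.816544*v^4 - 0.0739190000000018*v^3 - 2.602068*v^2 + 0.453936*v - 0.021952)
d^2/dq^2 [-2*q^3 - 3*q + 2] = -12*q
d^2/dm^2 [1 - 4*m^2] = -8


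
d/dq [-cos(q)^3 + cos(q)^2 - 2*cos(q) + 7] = (3*cos(q)^2 - 2*cos(q) + 2)*sin(q)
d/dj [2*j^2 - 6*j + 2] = 4*j - 6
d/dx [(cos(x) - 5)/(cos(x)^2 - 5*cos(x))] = sin(x)/cos(x)^2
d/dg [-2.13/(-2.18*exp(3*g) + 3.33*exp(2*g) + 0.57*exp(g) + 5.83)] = (-13.9302*exp(2*g) + 14.1858*exp(g) + 1.2141)*exp(g)/(-2.18*exp(3*g) + 3.33*exp(2*g) + 0.57*exp(g) + 5.83)^2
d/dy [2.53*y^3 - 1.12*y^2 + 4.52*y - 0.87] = 7.59*y^2 - 2.24*y + 4.52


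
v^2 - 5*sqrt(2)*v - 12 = (v - 6*sqrt(2))*(v + sqrt(2))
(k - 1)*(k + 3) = k^2 + 2*k - 3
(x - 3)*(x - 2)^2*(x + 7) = x^4 - 33*x^2 + 100*x - 84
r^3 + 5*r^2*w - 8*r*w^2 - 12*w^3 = (r - 2*w)*(r + w)*(r + 6*w)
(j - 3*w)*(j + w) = j^2 - 2*j*w - 3*w^2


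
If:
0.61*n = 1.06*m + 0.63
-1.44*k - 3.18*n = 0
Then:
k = -2.20833333333333*n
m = 0.575471698113208*n - 0.594339622641509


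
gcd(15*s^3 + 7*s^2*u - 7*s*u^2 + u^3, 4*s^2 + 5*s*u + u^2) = s + u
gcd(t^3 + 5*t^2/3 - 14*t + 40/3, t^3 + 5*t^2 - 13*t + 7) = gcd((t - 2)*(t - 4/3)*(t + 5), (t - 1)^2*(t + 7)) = 1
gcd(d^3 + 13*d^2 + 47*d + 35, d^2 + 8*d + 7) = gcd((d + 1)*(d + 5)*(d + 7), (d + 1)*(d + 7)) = d^2 + 8*d + 7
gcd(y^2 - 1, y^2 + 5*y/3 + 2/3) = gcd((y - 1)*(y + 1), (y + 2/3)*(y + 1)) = y + 1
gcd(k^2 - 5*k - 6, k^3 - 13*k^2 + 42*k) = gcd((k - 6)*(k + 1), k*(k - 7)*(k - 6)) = k - 6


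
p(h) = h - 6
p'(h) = 1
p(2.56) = -3.44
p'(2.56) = 1.00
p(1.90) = -4.10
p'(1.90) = 1.00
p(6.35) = 0.35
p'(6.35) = 1.00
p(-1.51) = -7.51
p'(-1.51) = 1.00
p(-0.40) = -6.40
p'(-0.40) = 1.00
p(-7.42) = -13.42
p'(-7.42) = 1.00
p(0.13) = -5.87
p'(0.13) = 1.00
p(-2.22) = -8.22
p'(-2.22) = 1.00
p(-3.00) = -9.00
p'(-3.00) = 1.00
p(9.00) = 3.00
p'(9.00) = 1.00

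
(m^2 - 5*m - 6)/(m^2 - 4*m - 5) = (m - 6)/(m - 5)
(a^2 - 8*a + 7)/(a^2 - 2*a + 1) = (a - 7)/(a - 1)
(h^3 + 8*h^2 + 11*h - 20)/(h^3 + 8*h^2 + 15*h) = (h^2 + 3*h - 4)/(h*(h + 3))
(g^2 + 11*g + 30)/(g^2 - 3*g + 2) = (g^2 + 11*g + 30)/(g^2 - 3*g + 2)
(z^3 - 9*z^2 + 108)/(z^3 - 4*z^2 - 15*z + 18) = (z - 6)/(z - 1)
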